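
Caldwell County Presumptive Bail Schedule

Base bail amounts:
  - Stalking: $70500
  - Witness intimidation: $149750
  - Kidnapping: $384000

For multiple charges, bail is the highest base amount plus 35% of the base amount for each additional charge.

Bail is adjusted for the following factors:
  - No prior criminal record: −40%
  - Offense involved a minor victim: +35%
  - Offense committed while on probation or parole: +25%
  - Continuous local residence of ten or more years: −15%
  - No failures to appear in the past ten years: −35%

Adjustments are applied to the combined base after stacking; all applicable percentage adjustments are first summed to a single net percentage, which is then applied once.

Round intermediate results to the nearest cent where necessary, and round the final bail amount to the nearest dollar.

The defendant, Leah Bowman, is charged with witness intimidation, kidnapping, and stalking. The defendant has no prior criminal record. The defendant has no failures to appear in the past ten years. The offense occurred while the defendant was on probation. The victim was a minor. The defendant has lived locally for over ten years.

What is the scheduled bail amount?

Base amounts from the schedule: witness intimidation $149750; kidnapping $384000; stalking $70500.
Stacking rule: highest base plus 35% of each additional charge. Highest is kidnapping at $384000. Additional: $149750 × 35% = $52412.50; $70500 × 35% = $24675. Combined base = $384000 + $77087.50 = $461087.50.
Net percentage adjustment: −40% +35% +25% −15% −35% = −30%. $461087.50 × 0.7 = $322761.25.
Rounded to the nearest dollar: $322761.

$322761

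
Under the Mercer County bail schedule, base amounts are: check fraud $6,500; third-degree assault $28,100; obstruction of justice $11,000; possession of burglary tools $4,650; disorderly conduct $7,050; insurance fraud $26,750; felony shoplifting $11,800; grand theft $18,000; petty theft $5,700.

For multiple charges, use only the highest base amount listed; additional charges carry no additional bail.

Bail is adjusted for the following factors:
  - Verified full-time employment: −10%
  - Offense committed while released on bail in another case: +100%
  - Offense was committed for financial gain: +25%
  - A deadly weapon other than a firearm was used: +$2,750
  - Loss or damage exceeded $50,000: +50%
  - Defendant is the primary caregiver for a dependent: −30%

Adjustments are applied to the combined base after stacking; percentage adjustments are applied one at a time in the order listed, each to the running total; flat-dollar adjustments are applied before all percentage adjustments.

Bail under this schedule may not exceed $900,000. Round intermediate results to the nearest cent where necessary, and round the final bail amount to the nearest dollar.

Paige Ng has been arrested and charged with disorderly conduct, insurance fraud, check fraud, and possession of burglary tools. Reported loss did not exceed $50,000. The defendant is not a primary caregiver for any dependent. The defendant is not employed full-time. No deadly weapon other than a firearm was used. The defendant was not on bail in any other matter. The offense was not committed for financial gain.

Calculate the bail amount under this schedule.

Base amounts from the schedule: disorderly conduct $7,050; insurance fraud $26,750; check fraud $6,500; possession of burglary tools $4,650.
Stacking rule: use the highest base only. Highest is insurance fraud at $26,750. Combined base = $26,750.
No adjustment factors apply to this defendant.
$26,750 is within the $900,000 maximum.

$26,750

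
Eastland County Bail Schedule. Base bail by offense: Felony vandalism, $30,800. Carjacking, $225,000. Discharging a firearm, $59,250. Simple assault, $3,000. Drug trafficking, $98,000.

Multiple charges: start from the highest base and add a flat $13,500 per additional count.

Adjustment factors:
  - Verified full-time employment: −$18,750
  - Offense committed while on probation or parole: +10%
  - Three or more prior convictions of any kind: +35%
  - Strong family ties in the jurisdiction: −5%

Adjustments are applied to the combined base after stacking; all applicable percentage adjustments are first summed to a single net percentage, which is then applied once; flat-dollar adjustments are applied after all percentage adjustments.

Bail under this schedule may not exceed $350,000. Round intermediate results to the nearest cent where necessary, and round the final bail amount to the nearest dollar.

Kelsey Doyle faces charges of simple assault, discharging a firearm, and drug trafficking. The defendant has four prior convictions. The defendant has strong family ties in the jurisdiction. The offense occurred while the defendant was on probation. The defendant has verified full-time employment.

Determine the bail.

Base amounts from the schedule: simple assault $3,000; discharging a firearm $59,250; drug trafficking $98,000.
Stacking rule: highest base plus $13,500 per additional charge. Highest is drug trafficking at $98,000; 2 additional charges → +$27,000. Combined base = $125,000.
Net percentage adjustment: +10% +35% −5% = +40%. $125,000 × 1.4 = $175,000.
Verified full-time employment (−$18,750 flat): $175,000 − $18,750 = $156,250.
$156,250 is within the $350,000 maximum.

$156,250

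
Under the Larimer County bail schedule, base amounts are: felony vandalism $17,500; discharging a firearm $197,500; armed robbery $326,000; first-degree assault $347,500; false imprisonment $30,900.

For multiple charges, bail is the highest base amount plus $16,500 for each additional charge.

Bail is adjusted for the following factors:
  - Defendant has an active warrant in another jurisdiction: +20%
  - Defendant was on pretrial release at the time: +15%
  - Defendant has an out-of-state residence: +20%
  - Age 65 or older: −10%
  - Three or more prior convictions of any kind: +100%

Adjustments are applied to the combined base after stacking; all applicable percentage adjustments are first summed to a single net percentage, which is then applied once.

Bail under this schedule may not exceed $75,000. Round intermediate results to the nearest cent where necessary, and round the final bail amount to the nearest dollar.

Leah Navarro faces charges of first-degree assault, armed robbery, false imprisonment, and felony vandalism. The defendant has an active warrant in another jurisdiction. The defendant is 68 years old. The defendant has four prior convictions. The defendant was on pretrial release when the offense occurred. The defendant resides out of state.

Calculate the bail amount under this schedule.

$75,000

Base amounts from the schedule: first-degree assault $347,500; armed robbery $326,000; false imprisonment $30,900; felony vandalism $17,500.
Stacking rule: highest base plus $16,500 per additional charge. Highest is first-degree assault at $347,500; 3 additional charges → +$49,500. Combined base = $397,000.
Net percentage adjustment: +20% +15% +20% −10% +100% = +145%. $397,000 × 2.45 = $972,650.
Result $972,650 exceeds the maximum of $75,000; bail is capped at $75,000.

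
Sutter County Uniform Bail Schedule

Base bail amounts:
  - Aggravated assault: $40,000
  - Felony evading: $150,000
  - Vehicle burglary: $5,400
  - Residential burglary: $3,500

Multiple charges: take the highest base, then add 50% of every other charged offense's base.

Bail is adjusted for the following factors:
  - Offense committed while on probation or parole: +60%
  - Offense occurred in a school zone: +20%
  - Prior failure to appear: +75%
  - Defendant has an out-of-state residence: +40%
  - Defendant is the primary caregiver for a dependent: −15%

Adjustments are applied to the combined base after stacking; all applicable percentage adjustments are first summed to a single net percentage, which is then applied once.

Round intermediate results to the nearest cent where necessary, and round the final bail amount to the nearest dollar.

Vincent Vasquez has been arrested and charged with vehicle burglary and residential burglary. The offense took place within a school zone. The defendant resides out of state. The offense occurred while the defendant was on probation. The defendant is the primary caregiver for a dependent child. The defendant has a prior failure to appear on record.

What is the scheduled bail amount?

$20,020

Base amounts from the schedule: vehicle burglary $5,400; residential burglary $3,500.
Stacking rule: highest base plus 50% of each additional charge. Highest is vehicle burglary at $5,400. Additional: $3,500 × 50% = $1,750. Combined base = $5,400 + $1,750 = $7,150.
Net percentage adjustment: +60% +20% +75% +40% −15% = +180%. $7,150 × 2.8 = $20,020.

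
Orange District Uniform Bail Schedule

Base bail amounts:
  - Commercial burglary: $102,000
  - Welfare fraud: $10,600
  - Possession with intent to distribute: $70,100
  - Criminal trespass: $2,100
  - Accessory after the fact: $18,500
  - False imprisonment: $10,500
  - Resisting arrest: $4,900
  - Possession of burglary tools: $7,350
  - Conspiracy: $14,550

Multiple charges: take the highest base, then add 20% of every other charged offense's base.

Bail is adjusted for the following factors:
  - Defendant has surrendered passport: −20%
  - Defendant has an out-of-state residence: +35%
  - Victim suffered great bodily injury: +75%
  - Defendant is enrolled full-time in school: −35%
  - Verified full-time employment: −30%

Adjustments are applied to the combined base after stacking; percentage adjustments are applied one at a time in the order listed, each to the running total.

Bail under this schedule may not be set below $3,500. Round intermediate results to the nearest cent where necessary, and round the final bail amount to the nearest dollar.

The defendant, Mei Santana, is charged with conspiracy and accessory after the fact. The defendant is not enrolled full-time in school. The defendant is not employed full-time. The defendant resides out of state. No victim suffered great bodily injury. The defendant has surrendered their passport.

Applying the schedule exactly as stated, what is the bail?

Base amounts from the schedule: conspiracy $14,550; accessory after the fact $18,500.
Stacking rule: highest base plus 20% of each additional charge. Highest is accessory after the fact at $18,500. Additional: $14,550 × 20% = $2,910. Combined base = $18,500 + $2,910 = $21,410.
Defendant has surrendered passport (−20%): $21,410 × 0.8 = $17,128.
Defendant has an out-of-state residence (+35%): $17,128 × 1.35 = $23,122.80.
$23,122.80 is at or above the $3,500 minimum.
Rounded to the nearest dollar: $23,123.

$23,123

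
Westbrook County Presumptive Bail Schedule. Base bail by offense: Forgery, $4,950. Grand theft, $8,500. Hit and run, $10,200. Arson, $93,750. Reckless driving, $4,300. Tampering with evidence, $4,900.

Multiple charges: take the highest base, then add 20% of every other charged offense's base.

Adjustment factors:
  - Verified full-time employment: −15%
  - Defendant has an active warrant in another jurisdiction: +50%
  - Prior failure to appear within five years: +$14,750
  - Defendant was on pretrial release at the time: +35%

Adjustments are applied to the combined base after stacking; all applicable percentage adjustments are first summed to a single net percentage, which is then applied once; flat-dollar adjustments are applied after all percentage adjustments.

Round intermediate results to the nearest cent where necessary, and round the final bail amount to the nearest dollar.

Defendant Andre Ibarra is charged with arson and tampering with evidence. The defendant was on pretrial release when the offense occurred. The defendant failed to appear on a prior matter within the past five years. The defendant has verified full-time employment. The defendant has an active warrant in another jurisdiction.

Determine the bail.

Base amounts from the schedule: arson $93,750; tampering with evidence $4,900.
Stacking rule: highest base plus 20% of each additional charge. Highest is arson at $93,750. Additional: $4,900 × 20% = $980. Combined base = $93,750 + $980 = $94,730.
Net percentage adjustment: −15% +50% +35% = +70%. $94,730 × 1.7 = $161,041.
Prior failure to appear within five years (+$14,750 flat): $161,041 + $14,750 = $175,791.

$175,791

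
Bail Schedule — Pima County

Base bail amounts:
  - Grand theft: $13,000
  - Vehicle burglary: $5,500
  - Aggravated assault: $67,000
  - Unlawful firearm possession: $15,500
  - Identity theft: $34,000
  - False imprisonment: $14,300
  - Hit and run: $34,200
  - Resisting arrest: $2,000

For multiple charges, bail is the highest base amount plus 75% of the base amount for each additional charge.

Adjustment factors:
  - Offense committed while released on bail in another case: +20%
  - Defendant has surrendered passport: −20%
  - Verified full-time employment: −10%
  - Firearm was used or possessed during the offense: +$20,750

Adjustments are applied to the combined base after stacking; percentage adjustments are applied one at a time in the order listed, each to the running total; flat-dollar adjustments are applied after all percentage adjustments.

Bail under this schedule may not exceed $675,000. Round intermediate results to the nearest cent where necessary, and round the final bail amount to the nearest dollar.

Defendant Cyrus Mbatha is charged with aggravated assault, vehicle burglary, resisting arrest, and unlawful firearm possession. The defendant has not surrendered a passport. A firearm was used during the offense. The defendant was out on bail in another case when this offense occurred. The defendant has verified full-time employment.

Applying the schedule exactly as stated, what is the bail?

$111,740

Base amounts from the schedule: aggravated assault $67,000; vehicle burglary $5,500; resisting arrest $2,000; unlawful firearm possession $15,500.
Stacking rule: highest base plus 75% of each additional charge. Highest is aggravated assault at $67,000. Additional: $5,500 × 75% = $4,125; $2,000 × 75% = $1,500; $15,500 × 75% = $11,625. Combined base = $67,000 + $17,250 = $84,250.
Offense committed while released on bail in another case (+20%): $84,250 × 1.2 = $101,100.
Verified full-time employment (−10%): $101,100 × 0.9 = $90,990.
Firearm was used or possessed during the offense (+$20,750 flat): $90,990 + $20,750 = $111,740.
$111,740 is within the $675,000 maximum.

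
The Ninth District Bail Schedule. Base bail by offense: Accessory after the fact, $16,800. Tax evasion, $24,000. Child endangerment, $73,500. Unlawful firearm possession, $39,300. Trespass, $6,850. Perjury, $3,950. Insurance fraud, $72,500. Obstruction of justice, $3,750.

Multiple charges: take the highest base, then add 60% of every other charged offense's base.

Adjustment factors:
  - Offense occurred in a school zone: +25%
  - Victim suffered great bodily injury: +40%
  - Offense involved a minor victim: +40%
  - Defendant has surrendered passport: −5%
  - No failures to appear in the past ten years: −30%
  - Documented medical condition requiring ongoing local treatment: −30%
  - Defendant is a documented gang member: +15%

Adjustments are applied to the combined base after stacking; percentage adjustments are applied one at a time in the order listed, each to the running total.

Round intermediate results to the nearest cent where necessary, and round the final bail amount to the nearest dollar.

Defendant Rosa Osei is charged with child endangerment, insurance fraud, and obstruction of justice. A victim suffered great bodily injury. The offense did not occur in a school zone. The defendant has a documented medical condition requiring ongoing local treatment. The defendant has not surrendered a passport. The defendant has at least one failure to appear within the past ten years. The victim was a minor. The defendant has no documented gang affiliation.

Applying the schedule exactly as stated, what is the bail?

Base amounts from the schedule: child endangerment $73,500; insurance fraud $72,500; obstruction of justice $3,750.
Stacking rule: highest base plus 60% of each additional charge. Highest is child endangerment at $73,500. Additional: $72,500 × 60% = $43,500; $3,750 × 60% = $2,250. Combined base = $73,500 + $45,750 = $119,250.
Victim suffered great bodily injury (+40%): $119,250 × 1.4 = $166,950.
Offense involved a minor victim (+40%): $166,950 × 1.4 = $233,730.
Documented medical condition requiring ongoing local treatment (−30%): $233,730 × 0.7 = $163,611.

$163,611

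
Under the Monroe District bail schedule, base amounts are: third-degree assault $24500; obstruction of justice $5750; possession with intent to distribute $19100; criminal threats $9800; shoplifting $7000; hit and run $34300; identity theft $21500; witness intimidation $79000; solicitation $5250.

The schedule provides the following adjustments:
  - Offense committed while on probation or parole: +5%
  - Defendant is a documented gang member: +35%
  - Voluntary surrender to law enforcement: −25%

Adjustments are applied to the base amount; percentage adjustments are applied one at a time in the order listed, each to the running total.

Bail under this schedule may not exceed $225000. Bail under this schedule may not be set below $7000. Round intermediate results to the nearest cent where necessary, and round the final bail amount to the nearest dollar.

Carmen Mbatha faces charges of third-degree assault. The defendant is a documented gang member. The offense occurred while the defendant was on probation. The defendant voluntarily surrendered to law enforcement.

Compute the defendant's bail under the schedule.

$26047

Base amounts from the schedule: third-degree assault $24500.
Single charge. Combined base = $24500.
Offense committed while on probation or parole (+5%): $24500 × 1.05 = $25725.
Defendant is a documented gang member (+35%): $25725 × 1.35 = $34728.75.
Voluntary surrender to law enforcement (−25%): $34728.75 × 0.75 = $26046.56.
$26046.56 is within the $225000 maximum.
$26046.56 is at or above the $7000 minimum.
Rounded to the nearest dollar: $26047.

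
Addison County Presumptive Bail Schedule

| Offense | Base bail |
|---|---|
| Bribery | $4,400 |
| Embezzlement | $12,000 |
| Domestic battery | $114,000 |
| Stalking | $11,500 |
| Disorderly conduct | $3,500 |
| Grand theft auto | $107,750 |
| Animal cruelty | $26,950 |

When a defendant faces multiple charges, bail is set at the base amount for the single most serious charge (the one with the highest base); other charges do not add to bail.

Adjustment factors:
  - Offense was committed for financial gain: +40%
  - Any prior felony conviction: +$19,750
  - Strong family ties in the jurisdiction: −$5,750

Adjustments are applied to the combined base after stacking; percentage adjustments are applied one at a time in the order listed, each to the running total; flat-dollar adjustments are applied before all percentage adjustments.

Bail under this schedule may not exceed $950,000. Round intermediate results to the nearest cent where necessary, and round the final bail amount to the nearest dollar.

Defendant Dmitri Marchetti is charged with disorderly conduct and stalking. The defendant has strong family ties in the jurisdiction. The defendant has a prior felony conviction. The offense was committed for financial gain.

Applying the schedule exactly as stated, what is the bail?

Base amounts from the schedule: disorderly conduct $3,500; stalking $11,500.
Stacking rule: use the highest base only. Highest is stalking at $11,500. Combined base = $11,500.
Any prior felony conviction (+$19,750 flat): $11,500 + $19,750 = $31,250.
Strong family ties in the jurisdiction (−$5,750 flat): $31,250 − $5,750 = $25,500.
Offense was committed for financial gain (+40%): $25,500 × 1.4 = $35,700.
$35,700 is within the $950,000 maximum.

$35,700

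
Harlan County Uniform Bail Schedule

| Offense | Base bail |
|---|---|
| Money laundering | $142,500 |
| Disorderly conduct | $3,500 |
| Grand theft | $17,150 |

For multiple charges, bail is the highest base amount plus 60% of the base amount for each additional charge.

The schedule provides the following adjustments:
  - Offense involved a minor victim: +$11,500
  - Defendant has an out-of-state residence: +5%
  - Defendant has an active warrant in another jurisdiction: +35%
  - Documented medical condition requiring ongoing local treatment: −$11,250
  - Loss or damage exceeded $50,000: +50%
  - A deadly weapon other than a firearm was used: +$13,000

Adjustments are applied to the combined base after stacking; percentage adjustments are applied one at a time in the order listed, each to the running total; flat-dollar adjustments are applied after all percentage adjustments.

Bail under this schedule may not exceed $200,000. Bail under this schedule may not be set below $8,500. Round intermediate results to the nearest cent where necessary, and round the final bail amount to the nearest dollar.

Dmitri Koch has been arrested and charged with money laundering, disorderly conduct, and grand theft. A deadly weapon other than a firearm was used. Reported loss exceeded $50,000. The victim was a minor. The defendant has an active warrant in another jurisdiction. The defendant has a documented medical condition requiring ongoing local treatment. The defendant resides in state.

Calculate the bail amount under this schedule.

Base amounts from the schedule: money laundering $142,500; disorderly conduct $3,500; grand theft $17,150.
Stacking rule: highest base plus 60% of each additional charge. Highest is money laundering at $142,500. Additional: $3,500 × 60% = $2,100; $17,150 × 60% = $10,290. Combined base = $142,500 + $12,390 = $154,890.
Defendant has an active warrant in another jurisdiction (+35%): $154,890 × 1.35 = $209,101.50.
Loss or damage exceeded $50,000 (+50%): $209,101.50 × 1.5 = $313,652.25.
Offense involved a minor victim (+$11,500 flat): $313,652.25 + $11,500 = $325,152.25.
Documented medical condition requiring ongoing local treatment (−$11,250 flat): $325,152.25 − $11,250 = $313,902.25.
A deadly weapon other than a firearm was used (+$13,000 flat): $313,902.25 + $13,000 = $326,902.25.
Result $326,902.25 exceeds the maximum of $200,000; bail is capped at $200,000.
$200,000 is at or above the $8,500 minimum.

$200,000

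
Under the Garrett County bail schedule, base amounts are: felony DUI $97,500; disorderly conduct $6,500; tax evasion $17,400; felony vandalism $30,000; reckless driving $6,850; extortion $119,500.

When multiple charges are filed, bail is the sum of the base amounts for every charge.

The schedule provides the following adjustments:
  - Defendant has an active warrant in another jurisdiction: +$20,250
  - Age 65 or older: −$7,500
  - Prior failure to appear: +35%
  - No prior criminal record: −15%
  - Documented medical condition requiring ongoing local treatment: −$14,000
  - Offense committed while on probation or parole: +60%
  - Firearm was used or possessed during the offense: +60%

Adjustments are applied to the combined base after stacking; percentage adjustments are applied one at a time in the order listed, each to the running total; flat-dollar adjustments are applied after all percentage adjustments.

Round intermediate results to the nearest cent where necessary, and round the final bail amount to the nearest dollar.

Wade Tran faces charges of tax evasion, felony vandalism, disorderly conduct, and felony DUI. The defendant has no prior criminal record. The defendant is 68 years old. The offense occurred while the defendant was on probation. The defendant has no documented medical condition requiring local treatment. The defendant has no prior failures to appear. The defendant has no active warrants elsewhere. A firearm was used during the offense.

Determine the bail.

Base amounts from the schedule: tax evasion $17,400; felony vandalism $30,000; disorderly conduct $6,500; felony DUI $97,500.
Stacking rule: sum of all bases. $17,400 + $30,000 + $6,500 + $97,500 = $151,400.
No prior criminal record (−15%): $151,400 × 0.85 = $128,690.
Offense committed while on probation or parole (+60%): $128,690 × 1.6 = $205,904.
Firearm was used or possessed during the offense (+60%): $205,904 × 1.6 = $329,446.40.
Age 65 or older (−$7,500 flat): $329,446.40 − $7,500 = $321,946.40.
Rounded to the nearest dollar: $321,946.

$321,946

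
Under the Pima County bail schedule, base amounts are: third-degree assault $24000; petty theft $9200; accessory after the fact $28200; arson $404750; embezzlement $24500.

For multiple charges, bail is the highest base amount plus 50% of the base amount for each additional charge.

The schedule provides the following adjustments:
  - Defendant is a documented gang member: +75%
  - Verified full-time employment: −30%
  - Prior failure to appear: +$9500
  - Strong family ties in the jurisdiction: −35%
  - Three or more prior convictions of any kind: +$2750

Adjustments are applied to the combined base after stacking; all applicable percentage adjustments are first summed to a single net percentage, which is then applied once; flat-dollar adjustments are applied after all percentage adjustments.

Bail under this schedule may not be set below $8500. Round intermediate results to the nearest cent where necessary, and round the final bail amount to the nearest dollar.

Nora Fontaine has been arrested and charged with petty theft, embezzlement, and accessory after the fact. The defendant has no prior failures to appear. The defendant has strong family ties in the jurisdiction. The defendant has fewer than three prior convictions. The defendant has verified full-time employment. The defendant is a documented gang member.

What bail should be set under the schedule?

Base amounts from the schedule: petty theft $9200; embezzlement $24500; accessory after the fact $28200.
Stacking rule: highest base plus 50% of each additional charge. Highest is accessory after the fact at $28200. Additional: $9200 × 50% = $4600; $24500 × 50% = $12250. Combined base = $28200 + $16850 = $45050.
Net percentage adjustment: +75% −30% −35% = +10%. $45050 × 1.1 = $49555.
$49555 is at or above the $8500 minimum.

$49555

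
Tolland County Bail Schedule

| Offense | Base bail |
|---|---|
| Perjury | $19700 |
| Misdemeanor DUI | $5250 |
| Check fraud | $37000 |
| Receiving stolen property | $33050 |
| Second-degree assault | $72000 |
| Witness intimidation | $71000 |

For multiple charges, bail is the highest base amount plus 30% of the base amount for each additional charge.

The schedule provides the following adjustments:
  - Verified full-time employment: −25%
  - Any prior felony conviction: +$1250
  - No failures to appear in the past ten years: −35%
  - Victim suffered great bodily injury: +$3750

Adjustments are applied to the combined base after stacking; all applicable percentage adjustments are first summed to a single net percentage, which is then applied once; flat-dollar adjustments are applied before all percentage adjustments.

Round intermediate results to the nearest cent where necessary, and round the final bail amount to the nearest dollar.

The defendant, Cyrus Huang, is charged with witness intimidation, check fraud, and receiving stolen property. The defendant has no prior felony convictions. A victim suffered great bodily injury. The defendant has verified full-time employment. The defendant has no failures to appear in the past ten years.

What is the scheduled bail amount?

Base amounts from the schedule: witness intimidation $71000; check fraud $37000; receiving stolen property $33050.
Stacking rule: highest base plus 30% of each additional charge. Highest is witness intimidation at $71000. Additional: $37000 × 30% = $11100; $33050 × 30% = $9915. Combined base = $71000 + $21015 = $92015.
Victim suffered great bodily injury (+$3750 flat): $92015 + $3750 = $95765.
Net percentage adjustment: −25% −35% = −60%. $95765 × 0.4 = $38306.

$38306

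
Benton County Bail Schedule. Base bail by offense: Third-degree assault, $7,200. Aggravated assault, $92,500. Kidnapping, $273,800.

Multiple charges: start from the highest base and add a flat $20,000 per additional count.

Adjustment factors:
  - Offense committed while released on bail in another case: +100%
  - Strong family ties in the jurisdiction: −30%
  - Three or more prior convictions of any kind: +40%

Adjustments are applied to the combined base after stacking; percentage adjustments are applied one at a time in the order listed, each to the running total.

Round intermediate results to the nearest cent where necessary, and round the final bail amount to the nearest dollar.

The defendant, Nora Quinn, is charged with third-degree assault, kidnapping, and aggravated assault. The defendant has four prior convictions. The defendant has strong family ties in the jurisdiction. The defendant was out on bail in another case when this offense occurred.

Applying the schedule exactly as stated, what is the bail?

$615,048

Base amounts from the schedule: third-degree assault $7,200; kidnapping $273,800; aggravated assault $92,500.
Stacking rule: highest base plus $20,000 per additional charge. Highest is kidnapping at $273,800; 2 additional charges → +$40,000. Combined base = $313,800.
Offense committed while released on bail in another case (+100%): $313,800 × 2 = $627,600.
Strong family ties in the jurisdiction (−30%): $627,600 × 0.7 = $439,320.
Three or more prior convictions of any kind (+40%): $439,320 × 1.4 = $615,048.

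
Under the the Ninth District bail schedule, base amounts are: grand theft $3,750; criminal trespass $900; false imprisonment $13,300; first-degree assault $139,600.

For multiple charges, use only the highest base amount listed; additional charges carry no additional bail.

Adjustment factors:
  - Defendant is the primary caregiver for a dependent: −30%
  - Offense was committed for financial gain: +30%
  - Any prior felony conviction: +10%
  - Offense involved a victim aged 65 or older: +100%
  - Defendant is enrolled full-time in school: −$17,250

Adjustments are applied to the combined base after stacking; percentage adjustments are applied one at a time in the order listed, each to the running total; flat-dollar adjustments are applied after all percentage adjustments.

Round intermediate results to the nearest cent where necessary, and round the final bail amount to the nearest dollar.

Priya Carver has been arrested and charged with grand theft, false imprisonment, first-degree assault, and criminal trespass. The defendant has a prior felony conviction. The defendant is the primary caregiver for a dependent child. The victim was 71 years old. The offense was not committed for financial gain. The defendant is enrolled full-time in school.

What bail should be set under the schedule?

$197,734

Base amounts from the schedule: grand theft $3,750; false imprisonment $13,300; first-degree assault $139,600; criminal trespass $900.
Stacking rule: use the highest base only. Highest is first-degree assault at $139,600. Combined base = $139,600.
Defendant is the primary caregiver for a dependent (−30%): $139,600 × 0.7 = $97,720.
Any prior felony conviction (+10%): $97,720 × 1.1 = $107,492.
Offense involved a victim aged 65 or older (+100%): $107,492 × 2 = $214,984.
Defendant is enrolled full-time in school (−$17,250 flat): $214,984 − $17,250 = $197,734.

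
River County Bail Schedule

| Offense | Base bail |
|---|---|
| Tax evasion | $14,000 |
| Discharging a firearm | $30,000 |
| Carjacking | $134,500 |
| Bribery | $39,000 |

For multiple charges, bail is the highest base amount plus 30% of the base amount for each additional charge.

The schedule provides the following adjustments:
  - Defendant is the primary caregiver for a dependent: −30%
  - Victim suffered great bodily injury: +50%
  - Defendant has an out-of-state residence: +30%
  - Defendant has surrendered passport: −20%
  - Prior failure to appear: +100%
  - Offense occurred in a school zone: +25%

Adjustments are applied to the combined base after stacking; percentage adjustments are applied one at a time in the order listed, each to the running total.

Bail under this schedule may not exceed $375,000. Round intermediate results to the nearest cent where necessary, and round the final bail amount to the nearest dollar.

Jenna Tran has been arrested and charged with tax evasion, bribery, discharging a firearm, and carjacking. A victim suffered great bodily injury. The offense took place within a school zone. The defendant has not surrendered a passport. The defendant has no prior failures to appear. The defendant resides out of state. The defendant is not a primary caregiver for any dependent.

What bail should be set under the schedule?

$375,000

Base amounts from the schedule: tax evasion $14,000; bribery $39,000; discharging a firearm $30,000; carjacking $134,500.
Stacking rule: highest base plus 30% of each additional charge. Highest is carjacking at $134,500. Additional: $14,000 × 30% = $4,200; $39,000 × 30% = $11,700; $30,000 × 30% = $9,000. Combined base = $134,500 + $24,900 = $159,400.
Victim suffered great bodily injury (+50%): $159,400 × 1.5 = $239,100.
Defendant has an out-of-state residence (+30%): $239,100 × 1.3 = $310,830.
Offense occurred in a school zone (+25%): $310,830 × 1.25 = $388,537.50.
Result $388,537.50 exceeds the maximum of $375,000; bail is capped at $375,000.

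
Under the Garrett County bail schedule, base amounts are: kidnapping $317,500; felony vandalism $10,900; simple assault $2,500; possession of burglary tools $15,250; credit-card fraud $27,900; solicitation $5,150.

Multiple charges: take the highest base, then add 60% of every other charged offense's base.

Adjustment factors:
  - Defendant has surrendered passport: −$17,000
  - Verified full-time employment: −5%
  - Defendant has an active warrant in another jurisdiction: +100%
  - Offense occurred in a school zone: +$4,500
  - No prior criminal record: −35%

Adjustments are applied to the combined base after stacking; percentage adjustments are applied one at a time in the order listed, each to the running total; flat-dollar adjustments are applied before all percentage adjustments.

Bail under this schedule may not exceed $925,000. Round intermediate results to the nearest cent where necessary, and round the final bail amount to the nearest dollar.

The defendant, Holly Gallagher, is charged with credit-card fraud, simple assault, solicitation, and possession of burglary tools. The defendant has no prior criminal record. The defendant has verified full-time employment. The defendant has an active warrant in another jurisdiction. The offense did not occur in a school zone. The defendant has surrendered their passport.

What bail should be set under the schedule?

$30,430

Base amounts from the schedule: credit-card fraud $27,900; simple assault $2,500; solicitation $5,150; possession of burglary tools $15,250.
Stacking rule: highest base plus 60% of each additional charge. Highest is credit-card fraud at $27,900. Additional: $2,500 × 60% = $1,500; $5,150 × 60% = $3,090; $15,250 × 60% = $9,150. Combined base = $27,900 + $13,740 = $41,640.
Defendant has surrendered passport (−$17,000 flat): $41,640 − $17,000 = $24,640.
Verified full-time employment (−5%): $24,640 × 0.95 = $23,408.
Defendant has an active warrant in another jurisdiction (+100%): $23,408 × 2 = $46,816.
No prior criminal record (−35%): $46,816 × 0.65 = $30,430.40.
$30,430.40 is within the $925,000 maximum.
Rounded to the nearest dollar: $30,430.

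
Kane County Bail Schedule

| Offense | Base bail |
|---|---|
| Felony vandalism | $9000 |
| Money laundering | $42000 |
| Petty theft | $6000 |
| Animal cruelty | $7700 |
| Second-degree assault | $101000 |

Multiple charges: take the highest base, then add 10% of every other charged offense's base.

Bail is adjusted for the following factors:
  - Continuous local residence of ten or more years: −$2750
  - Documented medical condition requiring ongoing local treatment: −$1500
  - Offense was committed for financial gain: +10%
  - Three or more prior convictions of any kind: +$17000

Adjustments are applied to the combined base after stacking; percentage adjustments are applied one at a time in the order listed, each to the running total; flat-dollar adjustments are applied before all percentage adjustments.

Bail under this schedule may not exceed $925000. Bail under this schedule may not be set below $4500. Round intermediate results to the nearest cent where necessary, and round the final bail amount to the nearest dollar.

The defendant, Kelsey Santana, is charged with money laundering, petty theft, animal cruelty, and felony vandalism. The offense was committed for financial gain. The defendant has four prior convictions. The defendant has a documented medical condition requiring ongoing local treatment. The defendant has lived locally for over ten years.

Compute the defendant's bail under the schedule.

Base amounts from the schedule: money laundering $42000; petty theft $6000; animal cruelty $7700; felony vandalism $9000.
Stacking rule: highest base plus 10% of each additional charge. Highest is money laundering at $42000. Additional: $6000 × 10% = $600; $7700 × 10% = $770; $9000 × 10% = $900. Combined base = $42000 + $2270 = $44270.
Continuous local residence of ten or more years (−$2750 flat): $44270 − $2750 = $41520.
Documented medical condition requiring ongoing local treatment (−$1500 flat): $41520 − $1500 = $40020.
Three or more prior convictions of any kind (+$17000 flat): $40020 + $17000 = $57020.
Offense was committed for financial gain (+10%): $57020 × 1.1 = $62722.
$62722 is within the $925000 maximum.
$62722 is at or above the $4500 minimum.

$62722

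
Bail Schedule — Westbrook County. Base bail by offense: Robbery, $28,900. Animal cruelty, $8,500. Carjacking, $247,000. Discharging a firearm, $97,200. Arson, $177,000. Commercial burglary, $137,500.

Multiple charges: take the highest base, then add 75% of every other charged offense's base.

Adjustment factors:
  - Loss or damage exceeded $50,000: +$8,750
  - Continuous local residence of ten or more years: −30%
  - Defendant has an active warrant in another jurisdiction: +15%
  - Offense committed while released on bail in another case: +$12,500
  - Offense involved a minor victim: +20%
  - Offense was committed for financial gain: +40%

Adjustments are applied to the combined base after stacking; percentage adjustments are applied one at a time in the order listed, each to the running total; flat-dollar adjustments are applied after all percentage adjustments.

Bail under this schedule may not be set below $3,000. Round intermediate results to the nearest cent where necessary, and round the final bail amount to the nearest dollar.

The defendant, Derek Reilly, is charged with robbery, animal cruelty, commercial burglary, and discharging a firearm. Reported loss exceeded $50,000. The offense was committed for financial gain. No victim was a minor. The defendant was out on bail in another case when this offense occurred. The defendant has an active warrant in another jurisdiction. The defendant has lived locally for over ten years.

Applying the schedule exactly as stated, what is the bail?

Base amounts from the schedule: robbery $28,900; animal cruelty $8,500; commercial burglary $137,500; discharging a firearm $97,200.
Stacking rule: highest base plus 75% of each additional charge. Highest is commercial burglary at $137,500. Additional: $28,900 × 75% = $21,675; $8,500 × 75% = $6,375; $97,200 × 75% = $72,900. Combined base = $137,500 + $100,950 = $238,450.
Continuous local residence of ten or more years (−30%): $238,450 × 0.7 = $166,915.
Defendant has an active warrant in another jurisdiction (+15%): $166,915 × 1.15 = $191,952.25.
Offense was committed for financial gain (+40%): $191,952.25 × 1.4 = $268,733.15.
Loss or damage exceeded $50,000 (+$8,750 flat): $268,733.15 + $8,750 = $277,483.15.
Offense committed while released on bail in another case (+$12,500 flat): $277,483.15 + $12,500 = $289,983.15.
$289,983.15 is at or above the $3,000 minimum.
Rounded to the nearest dollar: $289,983.

$289,983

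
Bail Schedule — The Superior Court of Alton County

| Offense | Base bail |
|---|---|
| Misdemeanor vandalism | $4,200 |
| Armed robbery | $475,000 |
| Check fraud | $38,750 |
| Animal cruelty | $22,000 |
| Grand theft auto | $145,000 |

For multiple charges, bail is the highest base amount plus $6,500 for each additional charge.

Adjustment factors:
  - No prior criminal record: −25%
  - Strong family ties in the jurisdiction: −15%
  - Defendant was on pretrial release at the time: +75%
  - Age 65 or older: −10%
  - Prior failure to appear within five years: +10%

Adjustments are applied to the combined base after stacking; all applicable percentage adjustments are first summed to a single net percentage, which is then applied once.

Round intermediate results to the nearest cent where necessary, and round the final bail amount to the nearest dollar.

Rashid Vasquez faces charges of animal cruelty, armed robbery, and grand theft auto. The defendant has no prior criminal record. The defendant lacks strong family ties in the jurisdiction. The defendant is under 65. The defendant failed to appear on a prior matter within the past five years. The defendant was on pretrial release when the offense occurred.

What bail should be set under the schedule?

Base amounts from the schedule: animal cruelty $22,000; armed robbery $475,000; grand theft auto $145,000.
Stacking rule: highest base plus $6,500 per additional charge. Highest is armed robbery at $475,000; 2 additional charges → +$13,000. Combined base = $488,000.
Net percentage adjustment: −25% +75% +10% = +60%. $488,000 × 1.6 = $780,800.

$780,800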